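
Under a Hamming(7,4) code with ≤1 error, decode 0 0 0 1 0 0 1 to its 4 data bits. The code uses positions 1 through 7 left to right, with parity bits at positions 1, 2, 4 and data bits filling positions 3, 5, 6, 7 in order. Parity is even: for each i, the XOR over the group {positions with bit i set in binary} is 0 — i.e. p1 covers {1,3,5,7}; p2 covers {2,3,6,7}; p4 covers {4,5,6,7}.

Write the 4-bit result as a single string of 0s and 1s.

s1 (pos 1,3,5,7): 0⊕0⊕0⊕1 = 1
s2 (pos 2,3,6,7): 0⊕0⊕0⊕1 = 1
s4 (pos 4,5,6,7): 1⊕0⊕0⊕1 = 0
Syndrome s4…s1 = 011 → error at position 3.
Flip position 3: 0001001 → 0011001
Read data bits from positions 3,5,6,7: 1001

1001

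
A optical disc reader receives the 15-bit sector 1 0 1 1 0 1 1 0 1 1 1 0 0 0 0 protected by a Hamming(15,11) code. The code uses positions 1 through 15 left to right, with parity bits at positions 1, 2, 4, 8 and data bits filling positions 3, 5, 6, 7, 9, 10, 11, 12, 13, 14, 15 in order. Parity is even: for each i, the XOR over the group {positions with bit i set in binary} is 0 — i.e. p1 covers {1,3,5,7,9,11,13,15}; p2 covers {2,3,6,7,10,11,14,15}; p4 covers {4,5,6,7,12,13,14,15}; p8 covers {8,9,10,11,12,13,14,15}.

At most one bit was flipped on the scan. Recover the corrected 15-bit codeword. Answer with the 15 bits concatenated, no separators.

101101101110001

s1 (pos 1,3,5,7,9,11,13,15): 1⊕1⊕0⊕1⊕1⊕1⊕0⊕0 = 1
s2 (pos 2,3,6,7,10,11,14,15): 0⊕1⊕1⊕1⊕1⊕1⊕0⊕0 = 1
s4 (pos 4,5,6,7,12,13,14,15): 1⊕0⊕1⊕1⊕0⊕0⊕0⊕0 = 1
s8 (pos 8,9,10,11,12,13,14,15): 0⊕1⊕1⊕1⊕0⊕0⊕0⊕0 = 1
Syndrome s8…s1 = 1111 → error at position 15.
Flip position 15: 101101101110000 → 101101101110001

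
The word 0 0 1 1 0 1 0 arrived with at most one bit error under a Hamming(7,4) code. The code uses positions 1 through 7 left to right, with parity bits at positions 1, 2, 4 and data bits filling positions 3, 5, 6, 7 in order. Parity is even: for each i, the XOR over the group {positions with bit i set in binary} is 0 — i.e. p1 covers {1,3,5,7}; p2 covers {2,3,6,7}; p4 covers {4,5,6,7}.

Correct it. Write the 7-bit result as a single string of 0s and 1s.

1011010

s1 (pos 1,3,5,7): 0⊕1⊕0⊕0 = 1
s2 (pos 2,3,6,7): 0⊕1⊕1⊕0 = 0
s4 (pos 4,5,6,7): 1⊕0⊕1⊕0 = 0
Syndrome s4…s1 = 001 → error at position 1.
Flip position 1: 0011010 → 1011010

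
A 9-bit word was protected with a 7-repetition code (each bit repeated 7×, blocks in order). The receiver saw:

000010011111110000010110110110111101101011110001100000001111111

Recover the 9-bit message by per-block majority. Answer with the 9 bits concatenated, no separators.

Block 1 (0000100): 1 one → 0
Block 2 (1111111): 7 ones → 1
Block 3 (0000010): 1 one → 0
Block 4 (1101101): 5 ones → 1
Block 5 (1011110): 5 ones → 1
Block 6 (1101011): 5 ones → 1
Block 7 (1100011): 4 ones → 1
Block 8 (0000000): 0 ones → 0
Block 9 (1111111): 7 ones → 1

010111101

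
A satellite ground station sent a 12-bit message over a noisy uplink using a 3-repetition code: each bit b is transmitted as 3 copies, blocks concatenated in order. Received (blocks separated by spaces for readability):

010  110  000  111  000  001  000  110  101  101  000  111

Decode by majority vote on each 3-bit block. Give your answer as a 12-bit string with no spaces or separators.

Block 1 (010): 1 one → 0
Block 2 (110): 2 ones → 1
Block 3 (000): 0 ones → 0
Block 4 (111): 3 ones → 1
Block 5 (000): 0 ones → 0
Block 6 (001): 1 one → 0
Block 7 (000): 0 ones → 0
Block 8 (110): 2 ones → 1
Block 9 (101): 2 ones → 1
Block 10 (101): 2 ones → 1
Block 11 (000): 0 ones → 0
Block 12 (111): 3 ones → 1

010100011101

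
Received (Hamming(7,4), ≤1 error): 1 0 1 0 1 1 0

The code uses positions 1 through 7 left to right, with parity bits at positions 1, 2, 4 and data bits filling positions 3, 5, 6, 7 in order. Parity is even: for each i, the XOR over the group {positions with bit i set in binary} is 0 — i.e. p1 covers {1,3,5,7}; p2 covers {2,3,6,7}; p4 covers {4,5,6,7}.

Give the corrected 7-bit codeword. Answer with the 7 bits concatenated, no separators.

s1 (pos 1,3,5,7): 1⊕1⊕1⊕0 = 1
s2 (pos 2,3,6,7): 0⊕1⊕1⊕0 = 0
s4 (pos 4,5,6,7): 0⊕1⊕1⊕0 = 0
Syndrome s4…s1 = 001 → error at position 1.
Flip position 1: 1010110 → 0010110

0010110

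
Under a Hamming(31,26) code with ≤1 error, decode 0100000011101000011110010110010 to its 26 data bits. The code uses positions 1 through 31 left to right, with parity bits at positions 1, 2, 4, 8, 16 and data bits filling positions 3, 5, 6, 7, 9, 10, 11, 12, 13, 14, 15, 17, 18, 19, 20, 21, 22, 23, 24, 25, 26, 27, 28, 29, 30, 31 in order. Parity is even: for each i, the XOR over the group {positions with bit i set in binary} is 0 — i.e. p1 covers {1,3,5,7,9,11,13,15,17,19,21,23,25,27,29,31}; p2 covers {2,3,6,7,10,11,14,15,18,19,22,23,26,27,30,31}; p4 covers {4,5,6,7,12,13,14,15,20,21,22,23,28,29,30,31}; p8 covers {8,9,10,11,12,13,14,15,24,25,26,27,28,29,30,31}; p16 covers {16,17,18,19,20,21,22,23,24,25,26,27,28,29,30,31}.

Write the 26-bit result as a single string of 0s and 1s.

00001110100011110010110010

s1 (pos 1,3,5,7,9,11,13,15,17,19,21,23,25,27,29,31): 0⊕0⊕0⊕0⊕1⊕1⊕1⊕0⊕0⊕1⊕1⊕0⊕0⊕1⊕0⊕0 = 0
s2 (pos 2,3,6,7,10,11,14,15,18,19,22,23,26,27,30,31): 1⊕0⊕0⊕0⊕1⊕1⊕0⊕0⊕1⊕1⊕0⊕0⊕1⊕1⊕1⊕0 = 0
s4 (pos 4,5,6,7,12,13,14,15,20,21,22,23,28,29,30,31): 0⊕0⊕0⊕0⊕0⊕1⊕0⊕0⊕1⊕1⊕0⊕0⊕0⊕0⊕1⊕0 = 0
s8 (pos 8,9,10,11,12,13,14,15,24,25,26,27,28,29,30,31): 0⊕1⊕1⊕1⊕0⊕1⊕0⊕0⊕1⊕0⊕1⊕1⊕0⊕0⊕1⊕0 = 0
s16 (pos 16,17,18,19,20,21,22,23,24,25,26,27,28,29,30,31): 0⊕0⊕1⊕1⊕1⊕1⊕0⊕0⊕1⊕0⊕1⊕1⊕0⊕0⊕1⊕0 = 0
Syndrome s16…s1 = 00000 → no error.
Read data bits from positions 3,5,6,7,9,10,11,12,13,14,15,17,18,19,20,21,22,23,24,25,26,27,28,29,30,31: 00001110100011110010110010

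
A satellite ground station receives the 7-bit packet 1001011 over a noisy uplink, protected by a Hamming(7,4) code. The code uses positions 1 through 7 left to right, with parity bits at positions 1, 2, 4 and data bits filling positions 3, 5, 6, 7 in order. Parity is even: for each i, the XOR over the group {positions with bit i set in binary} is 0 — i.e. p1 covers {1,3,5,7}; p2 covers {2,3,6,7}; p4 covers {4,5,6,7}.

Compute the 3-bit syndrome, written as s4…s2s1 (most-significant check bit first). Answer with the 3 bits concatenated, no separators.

100

s1 (pos 1,3,5,7): 1⊕0⊕0⊕1 = 0
s2 (pos 2,3,6,7): 0⊕0⊕1⊕1 = 0
s4 (pos 4,5,6,7): 1⊕0⊕1⊕1 = 1
Syndrome s4…s1 = 100 → error at position 4.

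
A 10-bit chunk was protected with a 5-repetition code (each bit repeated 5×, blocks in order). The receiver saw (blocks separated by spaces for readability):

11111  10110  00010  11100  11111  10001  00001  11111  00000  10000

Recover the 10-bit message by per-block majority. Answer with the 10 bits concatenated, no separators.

Block 1 (11111): 5 ones → 1
Block 2 (10110): 3 ones → 1
Block 3 (00010): 1 one → 0
Block 4 (11100): 3 ones → 1
Block 5 (11111): 5 ones → 1
Block 6 (10001): 2 ones → 0
Block 7 (00001): 1 one → 0
Block 8 (11111): 5 ones → 1
Block 9 (00000): 0 ones → 0
Block 10 (10000): 1 one → 0

1101100100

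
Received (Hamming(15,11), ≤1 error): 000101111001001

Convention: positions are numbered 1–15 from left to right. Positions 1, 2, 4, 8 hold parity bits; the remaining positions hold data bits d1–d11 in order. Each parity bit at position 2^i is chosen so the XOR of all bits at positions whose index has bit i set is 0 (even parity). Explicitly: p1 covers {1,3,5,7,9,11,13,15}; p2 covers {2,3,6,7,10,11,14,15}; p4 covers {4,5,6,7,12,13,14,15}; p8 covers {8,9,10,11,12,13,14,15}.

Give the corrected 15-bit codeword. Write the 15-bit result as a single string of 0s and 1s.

000101011001001

s1 (pos 1,3,5,7,9,11,13,15): 0⊕0⊕0⊕1⊕1⊕0⊕0⊕1 = 1
s2 (pos 2,3,6,7,10,11,14,15): 0⊕0⊕1⊕1⊕0⊕0⊕0⊕1 = 1
s4 (pos 4,5,6,7,12,13,14,15): 1⊕0⊕1⊕1⊕1⊕0⊕0⊕1 = 1
s8 (pos 8,9,10,11,12,13,14,15): 1⊕1⊕0⊕0⊕1⊕0⊕0⊕1 = 0
Syndrome s8…s1 = 0111 → error at position 7.
Flip position 7: 000101111001001 → 000101011001001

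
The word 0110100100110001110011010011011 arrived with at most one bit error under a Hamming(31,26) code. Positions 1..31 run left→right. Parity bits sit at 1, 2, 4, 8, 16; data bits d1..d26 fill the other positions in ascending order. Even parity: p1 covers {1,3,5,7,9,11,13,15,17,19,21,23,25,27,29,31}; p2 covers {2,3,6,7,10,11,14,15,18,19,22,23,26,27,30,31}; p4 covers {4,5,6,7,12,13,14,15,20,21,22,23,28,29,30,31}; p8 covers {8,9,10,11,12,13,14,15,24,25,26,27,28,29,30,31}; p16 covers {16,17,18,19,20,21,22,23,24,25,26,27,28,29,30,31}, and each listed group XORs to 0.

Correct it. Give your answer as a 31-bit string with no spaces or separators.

s1 (pos 1,3,5,7,9,11,13,15,17,19,21,23,25,27,29,31): 0⊕1⊕1⊕0⊕0⊕1⊕0⊕0⊕1⊕0⊕1⊕0⊕0⊕1⊕0⊕1 = 1
s2 (pos 2,3,6,7,10,11,14,15,18,19,22,23,26,27,30,31): 1⊕1⊕0⊕0⊕0⊕1⊕0⊕0⊕1⊕0⊕1⊕0⊕0⊕1⊕1⊕1 = 0
s4 (pos 4,5,6,7,12,13,14,15,20,21,22,23,28,29,30,31): 0⊕1⊕0⊕0⊕1⊕0⊕0⊕0⊕0⊕1⊕1⊕0⊕1⊕0⊕1⊕1 = 1
s8 (pos 8,9,10,11,12,13,14,15,24,25,26,27,28,29,30,31): 1⊕0⊕0⊕1⊕1⊕0⊕0⊕0⊕1⊕0⊕0⊕1⊕1⊕0⊕1⊕1 = 0
s16 (pos 16,17,18,19,20,21,22,23,24,25,26,27,28,29,30,31): 1⊕1⊕1⊕0⊕0⊕1⊕1⊕0⊕1⊕0⊕0⊕1⊕1⊕0⊕1⊕1 = 0
Syndrome s16…s1 = 00101 → error at position 5.
Flip position 5: 0110100100110001110011010011011 → 0110000100110001110011010011011

0110000100110001110011010011011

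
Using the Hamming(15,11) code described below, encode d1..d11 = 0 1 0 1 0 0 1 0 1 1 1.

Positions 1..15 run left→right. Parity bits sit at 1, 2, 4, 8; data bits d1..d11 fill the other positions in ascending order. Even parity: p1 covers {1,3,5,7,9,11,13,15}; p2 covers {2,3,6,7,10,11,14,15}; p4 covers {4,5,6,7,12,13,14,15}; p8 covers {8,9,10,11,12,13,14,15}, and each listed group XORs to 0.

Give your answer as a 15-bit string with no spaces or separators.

Place data at non-parity positions: p1 p2 0 p4 1 0 1 p8 0 0 1 0 1 1 1
p1 (pos 1,3,5,7,9,11,13,15): XOR of data positions = 0⊕1⊕1⊕0⊕1⊕1⊕1 = 1
p2 (pos 2,3,6,7,10,11,14,15): XOR of data positions = 0⊕0⊕1⊕0⊕1⊕1⊕1 = 0
p4 (pos 4,5,6,7,12,13,14,15): XOR of data positions = 1⊕0⊕1⊕0⊕1⊕1⊕1 = 1
p8 (pos 8,9,10,11,12,13,14,15): XOR of data positions = 0⊕0⊕1⊕0⊕1⊕1⊕1 = 0
Codeword: 100110100010111

100110100010111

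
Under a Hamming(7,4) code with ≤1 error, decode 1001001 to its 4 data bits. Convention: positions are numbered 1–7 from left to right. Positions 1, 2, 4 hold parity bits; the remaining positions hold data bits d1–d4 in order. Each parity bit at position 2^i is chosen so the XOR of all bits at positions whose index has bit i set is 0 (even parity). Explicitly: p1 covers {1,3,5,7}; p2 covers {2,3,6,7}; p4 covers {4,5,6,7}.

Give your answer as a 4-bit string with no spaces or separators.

s1 (pos 1,3,5,7): 1⊕0⊕0⊕1 = 0
s2 (pos 2,3,6,7): 0⊕0⊕0⊕1 = 1
s4 (pos 4,5,6,7): 1⊕0⊕0⊕1 = 0
Syndrome s4…s1 = 010 → error at position 2.
Flip position 2: 1001001 → 1101001
Read data bits from positions 3,5,6,7: 0001

0001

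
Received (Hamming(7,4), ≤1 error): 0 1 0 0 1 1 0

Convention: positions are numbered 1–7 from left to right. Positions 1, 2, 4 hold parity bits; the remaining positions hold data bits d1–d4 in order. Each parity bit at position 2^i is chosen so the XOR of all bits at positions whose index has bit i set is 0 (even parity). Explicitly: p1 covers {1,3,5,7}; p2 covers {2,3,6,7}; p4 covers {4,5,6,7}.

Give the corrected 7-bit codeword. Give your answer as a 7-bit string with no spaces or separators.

s1 (pos 1,3,5,7): 0⊕0⊕1⊕0 = 1
s2 (pos 2,3,6,7): 1⊕0⊕1⊕0 = 0
s4 (pos 4,5,6,7): 0⊕1⊕1⊕0 = 0
Syndrome s4…s1 = 001 → error at position 1.
Flip position 1: 0100110 → 1100110

1100110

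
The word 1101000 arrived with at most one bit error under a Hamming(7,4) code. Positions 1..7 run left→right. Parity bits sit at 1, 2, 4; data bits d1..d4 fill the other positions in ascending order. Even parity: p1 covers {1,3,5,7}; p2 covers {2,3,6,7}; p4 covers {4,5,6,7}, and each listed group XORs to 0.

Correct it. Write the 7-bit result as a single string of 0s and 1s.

1101001

s1 (pos 1,3,5,7): 1⊕0⊕0⊕0 = 1
s2 (pos 2,3,6,7): 1⊕0⊕0⊕0 = 1
s4 (pos 4,5,6,7): 1⊕0⊕0⊕0 = 1
Syndrome s4…s1 = 111 → error at position 7.
Flip position 7: 1101000 → 1101001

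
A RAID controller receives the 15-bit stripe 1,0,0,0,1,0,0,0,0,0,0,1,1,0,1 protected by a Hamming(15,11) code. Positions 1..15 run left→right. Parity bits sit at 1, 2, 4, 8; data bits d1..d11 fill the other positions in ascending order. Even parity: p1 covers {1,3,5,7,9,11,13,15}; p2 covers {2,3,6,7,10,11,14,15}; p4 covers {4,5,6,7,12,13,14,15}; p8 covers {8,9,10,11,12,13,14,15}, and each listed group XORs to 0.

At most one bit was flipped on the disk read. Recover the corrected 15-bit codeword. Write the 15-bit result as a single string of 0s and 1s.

s1 (pos 1,3,5,7,9,11,13,15): 1⊕0⊕1⊕0⊕0⊕0⊕1⊕1 = 0
s2 (pos 2,3,6,7,10,11,14,15): 0⊕0⊕0⊕0⊕0⊕0⊕0⊕1 = 1
s4 (pos 4,5,6,7,12,13,14,15): 0⊕1⊕0⊕0⊕1⊕1⊕0⊕1 = 0
s8 (pos 8,9,10,11,12,13,14,15): 0⊕0⊕0⊕0⊕1⊕1⊕0⊕1 = 1
Syndrome s8…s1 = 1010 → error at position 10.
Flip position 10: 100010000001101 → 100010000101101

100010000101101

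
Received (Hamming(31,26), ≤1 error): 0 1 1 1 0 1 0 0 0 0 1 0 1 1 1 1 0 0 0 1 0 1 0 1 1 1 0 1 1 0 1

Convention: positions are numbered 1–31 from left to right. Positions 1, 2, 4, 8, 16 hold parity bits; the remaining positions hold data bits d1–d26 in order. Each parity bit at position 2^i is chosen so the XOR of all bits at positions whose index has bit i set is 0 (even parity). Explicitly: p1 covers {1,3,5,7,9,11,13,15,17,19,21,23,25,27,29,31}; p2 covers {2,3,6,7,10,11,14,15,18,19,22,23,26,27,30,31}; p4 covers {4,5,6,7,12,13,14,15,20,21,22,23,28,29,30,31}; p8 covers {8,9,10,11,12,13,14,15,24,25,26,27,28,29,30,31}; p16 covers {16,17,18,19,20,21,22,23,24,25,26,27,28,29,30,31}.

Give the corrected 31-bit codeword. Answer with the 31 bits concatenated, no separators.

0111010000101111001101011101101

s1 (pos 1,3,5,7,9,11,13,15,17,19,21,23,25,27,29,31): 0⊕1⊕0⊕0⊕0⊕1⊕1⊕1⊕0⊕0⊕0⊕0⊕1⊕0⊕1⊕1 = 1
s2 (pos 2,3,6,7,10,11,14,15,18,19,22,23,26,27,30,31): 1⊕1⊕1⊕0⊕0⊕1⊕1⊕1⊕0⊕0⊕1⊕0⊕1⊕0⊕0⊕1 = 1
s4 (pos 4,5,6,7,12,13,14,15,20,21,22,23,28,29,30,31): 1⊕0⊕1⊕0⊕0⊕1⊕1⊕1⊕1⊕0⊕1⊕0⊕1⊕1⊕0⊕1 = 0
s8 (pos 8,9,10,11,12,13,14,15,24,25,26,27,28,29,30,31): 0⊕0⊕0⊕1⊕0⊕1⊕1⊕1⊕1⊕1⊕1⊕0⊕1⊕1⊕0⊕1 = 0
s16 (pos 16,17,18,19,20,21,22,23,24,25,26,27,28,29,30,31): 1⊕0⊕0⊕0⊕1⊕0⊕1⊕0⊕1⊕1⊕1⊕0⊕1⊕1⊕0⊕1 = 1
Syndrome s16…s1 = 10011 → error at position 19.
Flip position 19: 0111010000101111000101011101101 → 0111010000101111001101011101101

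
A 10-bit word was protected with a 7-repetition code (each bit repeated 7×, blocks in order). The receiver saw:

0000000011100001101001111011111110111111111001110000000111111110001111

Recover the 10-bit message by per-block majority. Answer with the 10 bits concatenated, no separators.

0001111011

Block 1 (0000000): 0 ones → 0
Block 2 (0111000): 3 ones → 0
Block 3 (0110100): 3 ones → 0
Block 4 (1111011): 6 ones → 1
Block 5 (1111101): 6 ones → 1
Block 6 (1111111): 7 ones → 1
Block 7 (1001110): 4 ones → 1
Block 8 (0000001): 1 one → 0
Block 9 (1111111): 7 ones → 1
Block 10 (0001111): 4 ones → 1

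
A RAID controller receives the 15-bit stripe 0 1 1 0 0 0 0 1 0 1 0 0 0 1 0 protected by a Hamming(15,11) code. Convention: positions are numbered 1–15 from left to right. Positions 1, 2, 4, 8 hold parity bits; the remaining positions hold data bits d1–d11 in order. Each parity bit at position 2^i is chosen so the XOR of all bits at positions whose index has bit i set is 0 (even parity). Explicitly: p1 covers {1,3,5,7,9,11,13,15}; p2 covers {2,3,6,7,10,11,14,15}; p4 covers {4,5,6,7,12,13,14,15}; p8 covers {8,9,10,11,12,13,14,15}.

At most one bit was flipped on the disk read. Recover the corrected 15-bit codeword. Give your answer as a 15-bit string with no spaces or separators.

011000010100110

s1 (pos 1,3,5,7,9,11,13,15): 0⊕1⊕0⊕0⊕0⊕0⊕0⊕0 = 1
s2 (pos 2,3,6,7,10,11,14,15): 1⊕1⊕0⊕0⊕1⊕0⊕1⊕0 = 0
s4 (pos 4,5,6,7,12,13,14,15): 0⊕0⊕0⊕0⊕0⊕0⊕1⊕0 = 1
s8 (pos 8,9,10,11,12,13,14,15): 1⊕0⊕1⊕0⊕0⊕0⊕1⊕0 = 1
Syndrome s8…s1 = 1101 → error at position 13.
Flip position 13: 011000010100010 → 011000010100110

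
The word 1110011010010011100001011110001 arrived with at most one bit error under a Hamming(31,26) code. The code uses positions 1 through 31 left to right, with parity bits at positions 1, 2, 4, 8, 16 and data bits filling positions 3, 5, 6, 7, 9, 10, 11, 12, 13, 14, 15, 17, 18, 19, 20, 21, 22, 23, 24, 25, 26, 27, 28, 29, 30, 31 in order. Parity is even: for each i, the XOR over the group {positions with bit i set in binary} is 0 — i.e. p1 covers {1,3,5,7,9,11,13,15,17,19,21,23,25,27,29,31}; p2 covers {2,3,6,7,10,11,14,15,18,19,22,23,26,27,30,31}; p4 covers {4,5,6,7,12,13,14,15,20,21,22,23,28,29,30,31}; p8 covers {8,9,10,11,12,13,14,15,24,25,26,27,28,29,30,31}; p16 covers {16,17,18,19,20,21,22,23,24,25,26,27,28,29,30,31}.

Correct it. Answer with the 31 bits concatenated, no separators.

1100011010010011100001011110001

s1 (pos 1,3,5,7,9,11,13,15,17,19,21,23,25,27,29,31): 1⊕1⊕0⊕1⊕1⊕0⊕0⊕1⊕1⊕0⊕0⊕0⊕1⊕1⊕0⊕1 = 1
s2 (pos 2,3,6,7,10,11,14,15,18,19,22,23,26,27,30,31): 1⊕1⊕1⊕1⊕0⊕0⊕0⊕1⊕0⊕0⊕1⊕0⊕1⊕1⊕0⊕1 = 1
s4 (pos 4,5,6,7,12,13,14,15,20,21,22,23,28,29,30,31): 0⊕0⊕1⊕1⊕1⊕0⊕0⊕1⊕0⊕0⊕1⊕0⊕0⊕0⊕0⊕1 = 0
s8 (pos 8,9,10,11,12,13,14,15,24,25,26,27,28,29,30,31): 0⊕1⊕0⊕0⊕1⊕0⊕0⊕1⊕1⊕1⊕1⊕1⊕0⊕0⊕0⊕1 = 0
s16 (pos 16,17,18,19,20,21,22,23,24,25,26,27,28,29,30,31): 1⊕1⊕0⊕0⊕0⊕0⊕1⊕0⊕1⊕1⊕1⊕1⊕0⊕0⊕0⊕1 = 0
Syndrome s16…s1 = 00011 → error at position 3.
Flip position 3: 1110011010010011100001011110001 → 1100011010010011100001011110001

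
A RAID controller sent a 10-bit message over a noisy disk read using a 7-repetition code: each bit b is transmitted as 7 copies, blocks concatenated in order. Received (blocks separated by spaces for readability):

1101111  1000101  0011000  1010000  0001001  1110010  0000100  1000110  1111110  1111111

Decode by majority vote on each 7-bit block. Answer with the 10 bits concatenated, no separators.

1000010011

Block 1 (1101111): 6 ones → 1
Block 2 (1000101): 3 ones → 0
Block 3 (0011000): 2 ones → 0
Block 4 (1010000): 2 ones → 0
Block 5 (0001001): 2 ones → 0
Block 6 (1110010): 4 ones → 1
Block 7 (0000100): 1 one → 0
Block 8 (1000110): 3 ones → 0
Block 9 (1111110): 6 ones → 1
Block 10 (1111111): 7 ones → 1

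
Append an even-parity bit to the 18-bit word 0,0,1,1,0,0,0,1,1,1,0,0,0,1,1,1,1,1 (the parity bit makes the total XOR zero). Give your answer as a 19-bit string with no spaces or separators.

0011000111000111110

XOR of the 18 data bits: 0⊕0⊕1⊕1⊕0⊕0⊕0⊕1⊕1⊕1⊕0⊕0⊕0⊕1⊕1⊕1⊕1⊕1 = 0
Parity bit = 0 (so all 19 bits XOR to 0).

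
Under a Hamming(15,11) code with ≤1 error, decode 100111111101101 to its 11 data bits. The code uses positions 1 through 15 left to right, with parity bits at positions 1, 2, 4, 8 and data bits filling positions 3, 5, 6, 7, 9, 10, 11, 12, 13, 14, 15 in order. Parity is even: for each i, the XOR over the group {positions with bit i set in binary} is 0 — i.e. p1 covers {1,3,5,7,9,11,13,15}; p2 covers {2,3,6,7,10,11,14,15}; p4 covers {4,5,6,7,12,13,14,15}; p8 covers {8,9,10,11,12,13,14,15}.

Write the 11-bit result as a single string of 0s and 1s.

s1 (pos 1,3,5,7,9,11,13,15): 1⊕0⊕1⊕1⊕1⊕0⊕1⊕1 = 0
s2 (pos 2,3,6,7,10,11,14,15): 0⊕0⊕1⊕1⊕1⊕0⊕0⊕1 = 0
s4 (pos 4,5,6,7,12,13,14,15): 1⊕1⊕1⊕1⊕1⊕1⊕0⊕1 = 1
s8 (pos 8,9,10,11,12,13,14,15): 1⊕1⊕1⊕0⊕1⊕1⊕0⊕1 = 0
Syndrome s8…s1 = 0100 → error at position 4.
Flip position 4: 100111111101101 → 100011111101101
Read data bits from positions 3,5,6,7,9,10,11,12,13,14,15: 01111101101

01111101101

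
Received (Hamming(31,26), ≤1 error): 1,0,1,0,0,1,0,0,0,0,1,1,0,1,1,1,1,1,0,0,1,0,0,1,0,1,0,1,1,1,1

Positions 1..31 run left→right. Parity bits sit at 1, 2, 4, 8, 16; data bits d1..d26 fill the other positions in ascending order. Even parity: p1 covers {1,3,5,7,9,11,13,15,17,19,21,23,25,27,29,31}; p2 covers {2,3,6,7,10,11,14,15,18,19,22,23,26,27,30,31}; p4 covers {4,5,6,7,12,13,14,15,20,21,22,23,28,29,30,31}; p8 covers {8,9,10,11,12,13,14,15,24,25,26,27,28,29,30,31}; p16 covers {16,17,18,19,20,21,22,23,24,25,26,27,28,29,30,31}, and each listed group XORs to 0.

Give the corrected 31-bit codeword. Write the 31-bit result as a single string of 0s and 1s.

s1 (pos 1,3,5,7,9,11,13,15,17,19,21,23,25,27,29,31): 1⊕1⊕0⊕0⊕0⊕1⊕0⊕1⊕1⊕0⊕1⊕0⊕0⊕0⊕1⊕1 = 0
s2 (pos 2,3,6,7,10,11,14,15,18,19,22,23,26,27,30,31): 0⊕1⊕1⊕0⊕0⊕1⊕1⊕1⊕1⊕0⊕0⊕0⊕1⊕0⊕1⊕1 = 1
s4 (pos 4,5,6,7,12,13,14,15,20,21,22,23,28,29,30,31): 0⊕0⊕1⊕0⊕1⊕0⊕1⊕1⊕0⊕1⊕0⊕0⊕1⊕1⊕1⊕1 = 1
s8 (pos 8,9,10,11,12,13,14,15,24,25,26,27,28,29,30,31): 0⊕0⊕0⊕1⊕1⊕0⊕1⊕1⊕1⊕0⊕1⊕0⊕1⊕1⊕1⊕1 = 0
s16 (pos 16,17,18,19,20,21,22,23,24,25,26,27,28,29,30,31): 1⊕1⊕1⊕0⊕0⊕1⊕0⊕0⊕1⊕0⊕1⊕0⊕1⊕1⊕1⊕1 = 0
Syndrome s16…s1 = 00110 → error at position 6.
Flip position 6: 1010010000110111110010010101111 → 1010000000110111110010010101111

1010000000110111110010010101111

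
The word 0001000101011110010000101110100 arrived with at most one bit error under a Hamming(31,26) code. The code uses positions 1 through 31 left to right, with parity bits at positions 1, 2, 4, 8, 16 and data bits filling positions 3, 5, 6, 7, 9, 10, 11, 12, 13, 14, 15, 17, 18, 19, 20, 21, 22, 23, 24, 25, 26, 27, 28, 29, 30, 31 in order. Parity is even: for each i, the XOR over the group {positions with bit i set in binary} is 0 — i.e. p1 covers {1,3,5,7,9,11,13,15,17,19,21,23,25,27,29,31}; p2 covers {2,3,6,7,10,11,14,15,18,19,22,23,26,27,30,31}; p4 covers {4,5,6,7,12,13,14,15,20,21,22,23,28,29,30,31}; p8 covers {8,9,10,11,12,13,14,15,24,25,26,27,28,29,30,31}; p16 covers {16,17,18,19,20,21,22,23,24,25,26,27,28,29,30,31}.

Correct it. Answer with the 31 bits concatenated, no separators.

s1 (pos 1,3,5,7,9,11,13,15,17,19,21,23,25,27,29,31): 0⊕0⊕0⊕0⊕0⊕0⊕1⊕1⊕0⊕0⊕0⊕1⊕1⊕1⊕1⊕0 = 0
s2 (pos 2,3,6,7,10,11,14,15,18,19,22,23,26,27,30,31): 0⊕0⊕0⊕0⊕1⊕0⊕1⊕1⊕1⊕0⊕0⊕1⊕1⊕1⊕0⊕0 = 1
s4 (pos 4,5,6,7,12,13,14,15,20,21,22,23,28,29,30,31): 1⊕0⊕0⊕0⊕1⊕1⊕1⊕1⊕0⊕0⊕0⊕1⊕0⊕1⊕0⊕0 = 1
s8 (pos 8,9,10,11,12,13,14,15,24,25,26,27,28,29,30,31): 1⊕0⊕1⊕0⊕1⊕1⊕1⊕1⊕0⊕1⊕1⊕1⊕0⊕1⊕0⊕0 = 0
s16 (pos 16,17,18,19,20,21,22,23,24,25,26,27,28,29,30,31): 0⊕0⊕1⊕0⊕0⊕0⊕0⊕1⊕0⊕1⊕1⊕1⊕0⊕1⊕0⊕0 = 0
Syndrome s16…s1 = 00110 → error at position 6.
Flip position 6: 0001000101011110010000101110100 → 0001010101011110010000101110100

0001010101011110010000101110100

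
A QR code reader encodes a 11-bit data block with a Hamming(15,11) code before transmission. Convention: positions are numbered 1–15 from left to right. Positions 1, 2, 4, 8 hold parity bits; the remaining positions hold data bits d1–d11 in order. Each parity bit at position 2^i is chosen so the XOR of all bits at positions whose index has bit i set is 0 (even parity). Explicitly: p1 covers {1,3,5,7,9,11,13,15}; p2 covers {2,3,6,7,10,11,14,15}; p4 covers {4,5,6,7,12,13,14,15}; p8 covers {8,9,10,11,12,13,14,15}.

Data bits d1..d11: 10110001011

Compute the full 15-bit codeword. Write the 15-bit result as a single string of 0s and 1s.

111101110001011

Place data at non-parity positions: p1 p2 1 p4 0 1 1 p8 0 0 0 1 0 1 1
p1 (pos 1,3,5,7,9,11,13,15): XOR of data positions = 1⊕0⊕1⊕0⊕0⊕0⊕1 = 1
p2 (pos 2,3,6,7,10,11,14,15): XOR of data positions = 1⊕1⊕1⊕0⊕0⊕1⊕1 = 1
p4 (pos 4,5,6,7,12,13,14,15): XOR of data positions = 0⊕1⊕1⊕1⊕0⊕1⊕1 = 1
p8 (pos 8,9,10,11,12,13,14,15): XOR of data positions = 0⊕0⊕0⊕1⊕0⊕1⊕1 = 1
Codeword: 111101110001011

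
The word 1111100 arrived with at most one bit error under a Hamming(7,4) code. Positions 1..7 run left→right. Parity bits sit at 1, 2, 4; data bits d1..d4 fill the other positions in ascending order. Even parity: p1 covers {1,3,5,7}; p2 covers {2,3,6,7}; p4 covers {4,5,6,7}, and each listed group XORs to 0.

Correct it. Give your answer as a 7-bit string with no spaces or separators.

0111100

s1 (pos 1,3,5,7): 1⊕1⊕1⊕0 = 1
s2 (pos 2,3,6,7): 1⊕1⊕0⊕0 = 0
s4 (pos 4,5,6,7): 1⊕1⊕0⊕0 = 0
Syndrome s4…s1 = 001 → error at position 1.
Flip position 1: 1111100 → 0111100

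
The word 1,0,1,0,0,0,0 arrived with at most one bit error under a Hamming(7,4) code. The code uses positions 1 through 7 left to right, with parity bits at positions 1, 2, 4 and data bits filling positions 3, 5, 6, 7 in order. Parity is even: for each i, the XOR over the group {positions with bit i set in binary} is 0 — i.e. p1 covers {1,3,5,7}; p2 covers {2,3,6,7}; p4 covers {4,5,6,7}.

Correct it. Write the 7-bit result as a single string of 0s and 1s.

s1 (pos 1,3,5,7): 1⊕1⊕0⊕0 = 0
s2 (pos 2,3,6,7): 0⊕1⊕0⊕0 = 1
s4 (pos 4,5,6,7): 0⊕0⊕0⊕0 = 0
Syndrome s4…s1 = 010 → error at position 2.
Flip position 2: 1010000 → 1110000

1110000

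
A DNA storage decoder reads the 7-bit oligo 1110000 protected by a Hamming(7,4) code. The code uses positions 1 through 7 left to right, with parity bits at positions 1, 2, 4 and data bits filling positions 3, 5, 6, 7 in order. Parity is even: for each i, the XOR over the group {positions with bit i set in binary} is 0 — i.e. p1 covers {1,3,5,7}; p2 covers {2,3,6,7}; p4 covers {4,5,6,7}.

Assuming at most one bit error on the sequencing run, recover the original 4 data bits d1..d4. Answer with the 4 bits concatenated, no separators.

s1 (pos 1,3,5,7): 1⊕1⊕0⊕0 = 0
s2 (pos 2,3,6,7): 1⊕1⊕0⊕0 = 0
s4 (pos 4,5,6,7): 0⊕0⊕0⊕0 = 0
Syndrome s4…s1 = 000 → no error.
Read data bits from positions 3,5,6,7: 1000

1000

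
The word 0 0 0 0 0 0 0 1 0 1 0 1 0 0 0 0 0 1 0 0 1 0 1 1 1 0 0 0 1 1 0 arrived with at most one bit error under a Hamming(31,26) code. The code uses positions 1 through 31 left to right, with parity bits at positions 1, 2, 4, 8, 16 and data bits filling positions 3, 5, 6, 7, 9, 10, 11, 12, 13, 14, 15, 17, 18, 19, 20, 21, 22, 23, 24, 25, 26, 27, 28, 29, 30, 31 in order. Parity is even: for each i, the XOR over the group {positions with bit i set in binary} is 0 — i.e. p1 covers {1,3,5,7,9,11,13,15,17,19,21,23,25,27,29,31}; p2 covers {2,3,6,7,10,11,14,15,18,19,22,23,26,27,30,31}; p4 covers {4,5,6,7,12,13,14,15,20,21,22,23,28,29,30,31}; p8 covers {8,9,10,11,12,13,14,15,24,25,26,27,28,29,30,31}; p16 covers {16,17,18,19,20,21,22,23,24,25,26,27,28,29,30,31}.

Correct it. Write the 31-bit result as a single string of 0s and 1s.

s1 (pos 1,3,5,7,9,11,13,15,17,19,21,23,25,27,29,31): 0⊕0⊕0⊕0⊕0⊕0⊕0⊕0⊕0⊕0⊕1⊕1⊕1⊕0⊕1⊕0 = 0
s2 (pos 2,3,6,7,10,11,14,15,18,19,22,23,26,27,30,31): 0⊕0⊕0⊕0⊕1⊕0⊕0⊕0⊕1⊕0⊕0⊕1⊕0⊕0⊕1⊕0 = 0
s4 (pos 4,5,6,7,12,13,14,15,20,21,22,23,28,29,30,31): 0⊕0⊕0⊕0⊕1⊕0⊕0⊕0⊕0⊕1⊕0⊕1⊕0⊕1⊕1⊕0 = 1
s8 (pos 8,9,10,11,12,13,14,15,24,25,26,27,28,29,30,31): 1⊕0⊕1⊕0⊕1⊕0⊕0⊕0⊕1⊕1⊕0⊕0⊕0⊕1⊕1⊕0 = 1
s16 (pos 16,17,18,19,20,21,22,23,24,25,26,27,28,29,30,31): 0⊕0⊕1⊕0⊕0⊕1⊕0⊕1⊕1⊕1⊕0⊕0⊕0⊕1⊕1⊕0 = 1
Syndrome s16…s1 = 11100 → error at position 28.
Flip position 28: 0000000101010000010010111000110 → 0000000101010000010010111001110

0000000101010000010010111001110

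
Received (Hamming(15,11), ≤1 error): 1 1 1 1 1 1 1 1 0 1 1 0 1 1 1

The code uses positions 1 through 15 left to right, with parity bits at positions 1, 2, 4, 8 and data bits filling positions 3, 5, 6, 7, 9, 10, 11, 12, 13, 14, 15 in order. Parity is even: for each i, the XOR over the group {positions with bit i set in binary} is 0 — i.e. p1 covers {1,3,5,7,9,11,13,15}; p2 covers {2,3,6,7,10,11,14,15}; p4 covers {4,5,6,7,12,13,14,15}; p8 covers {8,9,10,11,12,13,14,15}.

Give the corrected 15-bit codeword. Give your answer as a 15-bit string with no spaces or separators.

s1 (pos 1,3,5,7,9,11,13,15): 1⊕1⊕1⊕1⊕0⊕1⊕1⊕1 = 1
s2 (pos 2,3,6,7,10,11,14,15): 1⊕1⊕1⊕1⊕1⊕1⊕1⊕1 = 0
s4 (pos 4,5,6,7,12,13,14,15): 1⊕1⊕1⊕1⊕0⊕1⊕1⊕1 = 1
s8 (pos 8,9,10,11,12,13,14,15): 1⊕0⊕1⊕1⊕0⊕1⊕1⊕1 = 0
Syndrome s8…s1 = 0101 → error at position 5.
Flip position 5: 111111110110111 → 111101110110111

111101110110111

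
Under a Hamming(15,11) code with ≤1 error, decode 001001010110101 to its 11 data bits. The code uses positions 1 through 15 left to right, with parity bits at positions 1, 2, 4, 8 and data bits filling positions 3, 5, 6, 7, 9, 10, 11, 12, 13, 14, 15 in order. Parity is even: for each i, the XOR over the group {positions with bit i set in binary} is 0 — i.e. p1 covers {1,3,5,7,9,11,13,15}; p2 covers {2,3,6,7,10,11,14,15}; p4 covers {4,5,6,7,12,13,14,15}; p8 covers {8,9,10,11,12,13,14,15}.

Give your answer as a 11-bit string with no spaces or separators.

s1 (pos 1,3,5,7,9,11,13,15): 0⊕1⊕0⊕0⊕0⊕1⊕1⊕1 = 0
s2 (pos 2,3,6,7,10,11,14,15): 0⊕1⊕1⊕0⊕1⊕1⊕0⊕1 = 1
s4 (pos 4,5,6,7,12,13,14,15): 0⊕0⊕1⊕0⊕0⊕1⊕0⊕1 = 1
s8 (pos 8,9,10,11,12,13,14,15): 1⊕0⊕1⊕1⊕0⊕1⊕0⊕1 = 1
Syndrome s8…s1 = 1110 → error at position 14.
Flip position 14: 001001010110101 → 001001010110111
Read data bits from positions 3,5,6,7,9,10,11,12,13,14,15: 10100110111

10100110111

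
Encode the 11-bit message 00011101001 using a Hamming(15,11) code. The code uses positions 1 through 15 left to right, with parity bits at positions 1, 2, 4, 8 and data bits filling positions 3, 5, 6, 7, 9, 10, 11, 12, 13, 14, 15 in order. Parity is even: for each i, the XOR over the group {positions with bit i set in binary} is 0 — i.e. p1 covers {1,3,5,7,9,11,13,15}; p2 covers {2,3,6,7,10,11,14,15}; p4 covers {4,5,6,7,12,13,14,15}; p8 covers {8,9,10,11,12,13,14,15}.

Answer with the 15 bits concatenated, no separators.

110100101101001

Place data at non-parity positions: p1 p2 0 p4 0 0 1 p8 1 1 0 1 0 0 1
p1 (pos 1,3,5,7,9,11,13,15): XOR of data positions = 0⊕0⊕1⊕1⊕0⊕0⊕1 = 1
p2 (pos 2,3,6,7,10,11,14,15): XOR of data positions = 0⊕0⊕1⊕1⊕0⊕0⊕1 = 1
p4 (pos 4,5,6,7,12,13,14,15): XOR of data positions = 0⊕0⊕1⊕1⊕0⊕0⊕1 = 1
p8 (pos 8,9,10,11,12,13,14,15): XOR of data positions = 1⊕1⊕0⊕1⊕0⊕0⊕1 = 0
Codeword: 110100101101001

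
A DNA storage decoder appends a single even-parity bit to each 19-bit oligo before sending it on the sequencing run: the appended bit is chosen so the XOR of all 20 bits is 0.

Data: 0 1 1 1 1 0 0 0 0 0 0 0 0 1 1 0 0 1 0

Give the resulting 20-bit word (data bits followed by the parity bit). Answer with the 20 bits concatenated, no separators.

01111000000001100101

XOR of the 19 data bits: 0⊕1⊕1⊕1⊕1⊕0⊕0⊕0⊕0⊕0⊕0⊕0⊕0⊕1⊕1⊕0⊕0⊕1⊕0 = 1
Parity bit = 1 (so all 20 bits XOR to 0).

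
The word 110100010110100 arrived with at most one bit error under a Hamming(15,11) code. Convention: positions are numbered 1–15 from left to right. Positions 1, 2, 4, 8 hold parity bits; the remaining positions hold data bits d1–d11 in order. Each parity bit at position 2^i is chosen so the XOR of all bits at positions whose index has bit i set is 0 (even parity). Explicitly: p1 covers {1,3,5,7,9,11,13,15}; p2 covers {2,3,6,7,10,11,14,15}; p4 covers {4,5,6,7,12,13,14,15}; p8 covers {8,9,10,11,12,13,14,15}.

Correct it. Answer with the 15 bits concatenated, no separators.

111100010110100

s1 (pos 1,3,5,7,9,11,13,15): 1⊕0⊕0⊕0⊕0⊕1⊕1⊕0 = 1
s2 (pos 2,3,6,7,10,11,14,15): 1⊕0⊕0⊕0⊕1⊕1⊕0⊕0 = 1
s4 (pos 4,5,6,7,12,13,14,15): 1⊕0⊕0⊕0⊕0⊕1⊕0⊕0 = 0
s8 (pos 8,9,10,11,12,13,14,15): 1⊕0⊕1⊕1⊕0⊕1⊕0⊕0 = 0
Syndrome s8…s1 = 0011 → error at position 3.
Flip position 3: 110100010110100 → 111100010110100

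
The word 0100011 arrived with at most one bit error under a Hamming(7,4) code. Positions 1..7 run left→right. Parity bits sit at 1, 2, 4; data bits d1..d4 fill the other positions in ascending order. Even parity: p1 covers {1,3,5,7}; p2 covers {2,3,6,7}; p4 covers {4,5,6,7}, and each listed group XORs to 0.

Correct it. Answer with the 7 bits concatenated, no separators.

s1 (pos 1,3,5,7): 0⊕0⊕0⊕1 = 1
s2 (pos 2,3,6,7): 1⊕0⊕1⊕1 = 1
s4 (pos 4,5,6,7): 0⊕0⊕1⊕1 = 0
Syndrome s4…s1 = 011 → error at position 3.
Flip position 3: 0100011 → 0110011

0110011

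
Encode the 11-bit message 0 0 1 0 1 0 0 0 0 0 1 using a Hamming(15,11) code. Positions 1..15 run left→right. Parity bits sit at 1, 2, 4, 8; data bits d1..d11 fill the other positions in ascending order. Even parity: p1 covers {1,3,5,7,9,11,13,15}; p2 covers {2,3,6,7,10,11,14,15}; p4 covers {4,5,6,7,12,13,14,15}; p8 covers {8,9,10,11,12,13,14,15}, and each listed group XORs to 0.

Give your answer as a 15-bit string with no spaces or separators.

000001001000001

Place data at non-parity positions: p1 p2 0 p4 0 1 0 p8 1 0 0 0 0 0 1
p1 (pos 1,3,5,7,9,11,13,15): XOR of data positions = 0⊕0⊕0⊕1⊕0⊕0⊕1 = 0
p2 (pos 2,3,6,7,10,11,14,15): XOR of data positions = 0⊕1⊕0⊕0⊕0⊕0⊕1 = 0
p4 (pos 4,5,6,7,12,13,14,15): XOR of data positions = 0⊕1⊕0⊕0⊕0⊕0⊕1 = 0
p8 (pos 8,9,10,11,12,13,14,15): XOR of data positions = 1⊕0⊕0⊕0⊕0⊕0⊕1 = 0
Codeword: 000001001000001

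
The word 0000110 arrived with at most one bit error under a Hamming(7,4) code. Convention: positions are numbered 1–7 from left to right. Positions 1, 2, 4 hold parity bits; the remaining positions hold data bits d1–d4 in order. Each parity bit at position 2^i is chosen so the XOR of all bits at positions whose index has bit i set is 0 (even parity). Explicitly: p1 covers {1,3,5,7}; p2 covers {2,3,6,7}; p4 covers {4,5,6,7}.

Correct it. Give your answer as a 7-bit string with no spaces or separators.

0010110

s1 (pos 1,3,5,7): 0⊕0⊕1⊕0 = 1
s2 (pos 2,3,6,7): 0⊕0⊕1⊕0 = 1
s4 (pos 4,5,6,7): 0⊕1⊕1⊕0 = 0
Syndrome s4…s1 = 011 → error at position 3.
Flip position 3: 0000110 → 0010110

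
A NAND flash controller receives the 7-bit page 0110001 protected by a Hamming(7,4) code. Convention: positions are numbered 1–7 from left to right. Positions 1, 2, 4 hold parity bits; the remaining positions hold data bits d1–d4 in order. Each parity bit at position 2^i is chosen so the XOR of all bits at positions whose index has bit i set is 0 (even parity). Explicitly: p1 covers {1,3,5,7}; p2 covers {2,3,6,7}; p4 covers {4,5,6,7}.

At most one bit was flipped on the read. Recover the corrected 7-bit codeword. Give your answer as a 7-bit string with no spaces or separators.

s1 (pos 1,3,5,7): 0⊕1⊕0⊕1 = 0
s2 (pos 2,3,6,7): 1⊕1⊕0⊕1 = 1
s4 (pos 4,5,6,7): 0⊕0⊕0⊕1 = 1
Syndrome s4…s1 = 110 → error at position 6.
Flip position 6: 0110001 → 0110011

0110011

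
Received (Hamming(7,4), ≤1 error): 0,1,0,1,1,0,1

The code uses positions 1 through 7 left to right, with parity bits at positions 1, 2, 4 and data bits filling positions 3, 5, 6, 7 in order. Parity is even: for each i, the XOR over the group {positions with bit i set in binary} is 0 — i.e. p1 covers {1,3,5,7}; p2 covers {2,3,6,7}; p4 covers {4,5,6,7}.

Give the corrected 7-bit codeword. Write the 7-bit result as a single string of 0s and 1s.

0100101

s1 (pos 1,3,5,7): 0⊕0⊕1⊕1 = 0
s2 (pos 2,3,6,7): 1⊕0⊕0⊕1 = 0
s4 (pos 4,5,6,7): 1⊕1⊕0⊕1 = 1
Syndrome s4…s1 = 100 → error at position 4.
Flip position 4: 0101101 → 0100101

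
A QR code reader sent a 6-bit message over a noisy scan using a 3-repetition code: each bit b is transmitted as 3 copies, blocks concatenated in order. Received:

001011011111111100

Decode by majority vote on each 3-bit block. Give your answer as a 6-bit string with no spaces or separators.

011110

Block 1 (001): 1 one → 0
Block 2 (011): 2 ones → 1
Block 3 (011): 2 ones → 1
Block 4 (111): 3 ones → 1
Block 5 (111): 3 ones → 1
Block 6 (100): 1 one → 0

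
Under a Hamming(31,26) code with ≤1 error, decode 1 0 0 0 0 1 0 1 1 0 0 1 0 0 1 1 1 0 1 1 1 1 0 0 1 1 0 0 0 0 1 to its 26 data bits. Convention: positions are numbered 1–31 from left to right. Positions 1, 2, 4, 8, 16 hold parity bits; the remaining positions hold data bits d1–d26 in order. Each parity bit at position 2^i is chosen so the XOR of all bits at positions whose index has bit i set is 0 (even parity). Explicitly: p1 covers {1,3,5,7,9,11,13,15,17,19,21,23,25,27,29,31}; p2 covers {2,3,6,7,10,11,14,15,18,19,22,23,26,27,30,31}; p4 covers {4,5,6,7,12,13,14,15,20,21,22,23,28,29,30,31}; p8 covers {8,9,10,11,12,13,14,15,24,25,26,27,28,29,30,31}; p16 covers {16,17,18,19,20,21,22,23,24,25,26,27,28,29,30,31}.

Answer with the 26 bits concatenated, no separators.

s1 (pos 1,3,5,7,9,11,13,15,17,19,21,23,25,27,29,31): 1⊕0⊕0⊕0⊕1⊕0⊕0⊕1⊕1⊕1⊕1⊕0⊕1⊕0⊕0⊕1 = 0
s2 (pos 2,3,6,7,10,11,14,15,18,19,22,23,26,27,30,31): 0⊕0⊕1⊕0⊕0⊕0⊕0⊕1⊕0⊕1⊕1⊕0⊕1⊕0⊕0⊕1 = 0
s4 (pos 4,5,6,7,12,13,14,15,20,21,22,23,28,29,30,31): 0⊕0⊕1⊕0⊕1⊕0⊕0⊕1⊕1⊕1⊕1⊕0⊕0⊕0⊕0⊕1 = 1
s8 (pos 8,9,10,11,12,13,14,15,24,25,26,27,28,29,30,31): 1⊕1⊕0⊕0⊕1⊕0⊕0⊕1⊕0⊕1⊕1⊕0⊕0⊕0⊕0⊕1 = 1
s16 (pos 16,17,18,19,20,21,22,23,24,25,26,27,28,29,30,31): 1⊕1⊕0⊕1⊕1⊕1⊕1⊕0⊕0⊕1⊕1⊕0⊕0⊕0⊕0⊕1 = 1
Syndrome s16…s1 = 11100 → error at position 28.
Flip position 28: 1000010110010011101111001100001 → 1000010110010011101111001101001
Read data bits from positions 3,5,6,7,9,10,11,12,13,14,15,17,18,19,20,21,22,23,24,25,26,27,28,29,30,31: 00101001001101111001101001

00101001001101111001101001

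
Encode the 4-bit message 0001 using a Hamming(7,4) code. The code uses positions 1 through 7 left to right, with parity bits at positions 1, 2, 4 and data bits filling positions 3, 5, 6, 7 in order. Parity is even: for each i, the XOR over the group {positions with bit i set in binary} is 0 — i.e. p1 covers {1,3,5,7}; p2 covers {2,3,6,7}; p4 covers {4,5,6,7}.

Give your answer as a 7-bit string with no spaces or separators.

Place data at non-parity positions: p1 p2 0 p4 0 0 1
p1 (pos 1,3,5,7): XOR of data positions = 0⊕0⊕1 = 1
p2 (pos 2,3,6,7): XOR of data positions = 0⊕0⊕1 = 1
p4 (pos 4,5,6,7): XOR of data positions = 0⊕0⊕1 = 1
Codeword: 1101001

1101001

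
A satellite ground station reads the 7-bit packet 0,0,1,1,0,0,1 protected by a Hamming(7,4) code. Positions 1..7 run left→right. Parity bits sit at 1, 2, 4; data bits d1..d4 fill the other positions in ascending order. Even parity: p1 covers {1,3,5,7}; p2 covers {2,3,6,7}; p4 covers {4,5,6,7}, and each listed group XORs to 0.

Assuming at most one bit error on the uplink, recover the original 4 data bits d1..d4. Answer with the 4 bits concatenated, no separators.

1001

s1 (pos 1,3,5,7): 0⊕1⊕0⊕1 = 0
s2 (pos 2,3,6,7): 0⊕1⊕0⊕1 = 0
s4 (pos 4,5,6,7): 1⊕0⊕0⊕1 = 0
Syndrome s4…s1 = 000 → no error.
Read data bits from positions 3,5,6,7: 1001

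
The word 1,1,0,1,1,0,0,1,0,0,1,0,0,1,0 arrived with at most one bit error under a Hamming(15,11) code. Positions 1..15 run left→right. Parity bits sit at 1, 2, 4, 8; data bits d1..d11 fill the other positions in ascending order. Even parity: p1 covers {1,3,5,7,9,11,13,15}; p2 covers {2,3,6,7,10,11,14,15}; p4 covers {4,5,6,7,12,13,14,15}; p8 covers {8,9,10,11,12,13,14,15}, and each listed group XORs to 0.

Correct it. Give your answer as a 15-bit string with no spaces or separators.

s1 (pos 1,3,5,7,9,11,13,15): 1⊕0⊕1⊕0⊕0⊕1⊕0⊕0 = 1
s2 (pos 2,3,6,7,10,11,14,15): 1⊕0⊕0⊕0⊕0⊕1⊕1⊕0 = 1
s4 (pos 4,5,6,7,12,13,14,15): 1⊕1⊕0⊕0⊕0⊕0⊕1⊕0 = 1
s8 (pos 8,9,10,11,12,13,14,15): 1⊕0⊕0⊕1⊕0⊕0⊕1⊕0 = 1
Syndrome s8…s1 = 1111 → error at position 15.
Flip position 15: 110110010010010 → 110110010010011

110110010010011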